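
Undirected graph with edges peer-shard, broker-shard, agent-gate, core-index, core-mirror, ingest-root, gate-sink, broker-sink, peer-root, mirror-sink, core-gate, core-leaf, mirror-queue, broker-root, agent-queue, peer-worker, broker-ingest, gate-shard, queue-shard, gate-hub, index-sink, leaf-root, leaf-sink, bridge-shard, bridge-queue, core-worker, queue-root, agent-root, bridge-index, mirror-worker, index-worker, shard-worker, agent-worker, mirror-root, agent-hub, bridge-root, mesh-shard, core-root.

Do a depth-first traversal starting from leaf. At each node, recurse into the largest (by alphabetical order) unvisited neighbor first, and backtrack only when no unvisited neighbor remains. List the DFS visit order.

Visit leaf
leaf → sink
sink → mirror
mirror → worker
worker → shard
shard → queue
queue → root
root → peer
root → ingest
ingest → broker
root → core
core → index
index → bridge
core → gate
gate → hub
hub → agent
shard → mesh

leaf -> sink -> mirror -> worker -> shard -> queue -> root -> peer -> ingest -> broker -> core -> index -> bridge -> gate -> hub -> agent -> mesh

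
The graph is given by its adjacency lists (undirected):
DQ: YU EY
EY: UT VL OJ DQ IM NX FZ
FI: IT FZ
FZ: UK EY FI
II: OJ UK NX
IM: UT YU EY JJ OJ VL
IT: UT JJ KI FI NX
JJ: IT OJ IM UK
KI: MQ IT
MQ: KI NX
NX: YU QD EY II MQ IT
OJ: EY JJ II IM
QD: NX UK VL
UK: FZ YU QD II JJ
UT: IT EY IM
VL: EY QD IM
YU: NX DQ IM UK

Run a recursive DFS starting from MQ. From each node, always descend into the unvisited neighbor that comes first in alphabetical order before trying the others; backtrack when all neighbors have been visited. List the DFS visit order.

Visit MQ
MQ → KI
KI → IT
IT → FI
FI → FZ
FZ → EY
EY → DQ
DQ → YU
YU → IM
IM → JJ
JJ → OJ
OJ → II
II → NX
NX → QD
QD → UK
QD → VL
IM → UT

MQ KI IT FI FZ EY DQ YU IM JJ OJ II NX QD UK VL UT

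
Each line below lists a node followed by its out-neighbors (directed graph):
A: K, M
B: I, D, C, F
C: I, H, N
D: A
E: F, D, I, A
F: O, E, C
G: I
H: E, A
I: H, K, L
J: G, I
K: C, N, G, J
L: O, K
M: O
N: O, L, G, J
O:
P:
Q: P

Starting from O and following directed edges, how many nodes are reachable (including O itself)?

BFS from O visits: O
Reachable nodes: 1 of 17 total.

1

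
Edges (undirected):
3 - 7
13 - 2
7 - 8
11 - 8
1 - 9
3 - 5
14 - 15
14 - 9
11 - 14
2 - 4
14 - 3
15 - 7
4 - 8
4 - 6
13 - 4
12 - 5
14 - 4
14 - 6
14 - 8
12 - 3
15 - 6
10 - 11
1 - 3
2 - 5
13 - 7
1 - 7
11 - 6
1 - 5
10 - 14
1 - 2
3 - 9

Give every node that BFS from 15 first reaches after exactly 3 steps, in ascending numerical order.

Level 0: 15
Level 1: 6, 7, 14
Level 2: 1, 3, 4, 8, 9, 10, 11, 13
Level 3: 2, 5, 12

2, 5, 12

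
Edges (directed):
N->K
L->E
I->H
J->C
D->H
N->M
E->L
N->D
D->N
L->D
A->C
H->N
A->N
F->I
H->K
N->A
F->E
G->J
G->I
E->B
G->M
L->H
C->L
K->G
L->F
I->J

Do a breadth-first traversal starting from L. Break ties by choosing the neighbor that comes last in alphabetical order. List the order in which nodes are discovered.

Visit L; enqueue H, F, E, D → queue [H, F, E, D]
Visit H; enqueue N, K → queue [F, E, D, N, K]
Visit F; enqueue I → queue [E, D, N, K, I]
Visit E; enqueue B → queue [D, N, K, I, B]
Visit D → queue [N, K, I, B]
Visit N; enqueue M, A → queue [K, I, B, M, A]
Visit K; enqueue G → queue [I, B, M, A, G]
Visit I; enqueue J → queue [B, M, A, G, J]
Visit B → queue [M, A, G, J]
Visit M → queue [A, G, J]
Visit A; enqueue C → queue [G, J, C]
Visit G → queue [J, C]
Visit J → queue [C]
Visit C → queue []

L, H, F, E, D, N, K, I, B, M, A, G, J, C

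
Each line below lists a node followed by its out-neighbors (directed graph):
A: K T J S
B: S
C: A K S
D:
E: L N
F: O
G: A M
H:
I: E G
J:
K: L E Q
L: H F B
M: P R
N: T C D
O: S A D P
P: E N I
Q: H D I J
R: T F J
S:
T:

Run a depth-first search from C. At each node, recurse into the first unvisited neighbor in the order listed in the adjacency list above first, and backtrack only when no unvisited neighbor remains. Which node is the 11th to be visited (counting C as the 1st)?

Visit C
C → A
A → K
K → L
L → H
L → F
F → O
O → S
O → D
O → P
P → E
E → N
N → T
P → I
I → G
G → M
M → R
R → J
L → B
K → Q

Visit order: C, A, K, L, H, F, O, S, D, P, E, N, T, I, G, M, R, J, B, Q

E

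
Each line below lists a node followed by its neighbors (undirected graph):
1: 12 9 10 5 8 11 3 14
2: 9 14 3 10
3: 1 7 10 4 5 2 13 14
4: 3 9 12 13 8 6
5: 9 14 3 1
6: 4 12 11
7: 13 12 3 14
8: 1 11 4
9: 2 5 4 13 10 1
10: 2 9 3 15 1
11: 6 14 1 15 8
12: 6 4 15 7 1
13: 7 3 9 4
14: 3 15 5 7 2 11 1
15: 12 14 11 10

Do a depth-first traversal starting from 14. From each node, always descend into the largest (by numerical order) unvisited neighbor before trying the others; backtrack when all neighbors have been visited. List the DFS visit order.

14, 15, 12, 7, 13, 9, 10, 3, 5, 1, 11, 8, 4, 6, 2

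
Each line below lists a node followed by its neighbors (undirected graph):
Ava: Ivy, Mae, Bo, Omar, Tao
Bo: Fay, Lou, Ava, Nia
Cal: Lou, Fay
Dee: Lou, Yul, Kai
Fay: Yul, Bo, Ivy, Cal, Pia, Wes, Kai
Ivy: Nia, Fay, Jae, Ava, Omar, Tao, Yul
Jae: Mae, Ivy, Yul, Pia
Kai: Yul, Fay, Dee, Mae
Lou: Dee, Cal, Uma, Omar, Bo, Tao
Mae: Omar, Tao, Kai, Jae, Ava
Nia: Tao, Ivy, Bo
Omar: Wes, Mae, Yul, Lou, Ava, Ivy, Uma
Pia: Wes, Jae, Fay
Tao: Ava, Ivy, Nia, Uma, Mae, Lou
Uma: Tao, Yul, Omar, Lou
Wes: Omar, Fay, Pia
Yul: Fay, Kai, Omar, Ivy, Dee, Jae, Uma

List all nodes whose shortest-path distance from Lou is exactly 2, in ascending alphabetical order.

Level 0: Lou
Level 1: Bo, Cal, Dee, Omar, Tao, Uma
Level 2: Ava, Fay, Ivy, Kai, Mae, Nia, Wes, Yul
Level 3: Jae, Pia

Ava, Fay, Ivy, Kai, Mae, Nia, Wes, Yul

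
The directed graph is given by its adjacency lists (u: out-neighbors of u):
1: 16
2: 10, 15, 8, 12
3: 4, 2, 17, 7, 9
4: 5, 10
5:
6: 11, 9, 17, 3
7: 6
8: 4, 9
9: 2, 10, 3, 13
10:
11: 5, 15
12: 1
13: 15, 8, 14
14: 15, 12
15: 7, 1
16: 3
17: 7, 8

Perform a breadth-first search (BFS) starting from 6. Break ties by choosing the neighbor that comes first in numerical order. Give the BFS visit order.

Visit 6; enqueue 3, 9, 11, 17 → queue [3, 9, 11, 17]
Visit 3; enqueue 2, 4, 7 → queue [9, 11, 17, 2, 4, 7]
Visit 9; enqueue 10, 13 → queue [11, 17, 2, 4, 7, 10, 13]
Visit 11; enqueue 5, 15 → queue [17, 2, 4, 7, 10, 13, 5, 15]
Visit 17; enqueue 8 → queue [2, 4, 7, 10, 13, 5, 15, 8]
Visit 2; enqueue 12 → queue [4, 7, 10, 13, 5, 15, 8, 12]
Visit 4 → queue [7, 10, 13, 5, 15, 8, 12]
Visit 7 → queue [10, 13, 5, 15, 8, 12]
Visit 10 → queue [13, 5, 15, 8, 12]
Visit 13; enqueue 14 → queue [5, 15, 8, 12, 14]
Visit 5 → queue [15, 8, 12, 14]
Visit 15; enqueue 1 → queue [8, 12, 14, 1]
Visit 8 → queue [12, 14, 1]
Visit 12 → queue [14, 1]
Visit 14 → queue [1]
Visit 1; enqueue 16 → queue [16]
Visit 16 → queue []

6, 3, 9, 11, 17, 2, 4, 7, 10, 13, 5, 15, 8, 12, 14, 1, 16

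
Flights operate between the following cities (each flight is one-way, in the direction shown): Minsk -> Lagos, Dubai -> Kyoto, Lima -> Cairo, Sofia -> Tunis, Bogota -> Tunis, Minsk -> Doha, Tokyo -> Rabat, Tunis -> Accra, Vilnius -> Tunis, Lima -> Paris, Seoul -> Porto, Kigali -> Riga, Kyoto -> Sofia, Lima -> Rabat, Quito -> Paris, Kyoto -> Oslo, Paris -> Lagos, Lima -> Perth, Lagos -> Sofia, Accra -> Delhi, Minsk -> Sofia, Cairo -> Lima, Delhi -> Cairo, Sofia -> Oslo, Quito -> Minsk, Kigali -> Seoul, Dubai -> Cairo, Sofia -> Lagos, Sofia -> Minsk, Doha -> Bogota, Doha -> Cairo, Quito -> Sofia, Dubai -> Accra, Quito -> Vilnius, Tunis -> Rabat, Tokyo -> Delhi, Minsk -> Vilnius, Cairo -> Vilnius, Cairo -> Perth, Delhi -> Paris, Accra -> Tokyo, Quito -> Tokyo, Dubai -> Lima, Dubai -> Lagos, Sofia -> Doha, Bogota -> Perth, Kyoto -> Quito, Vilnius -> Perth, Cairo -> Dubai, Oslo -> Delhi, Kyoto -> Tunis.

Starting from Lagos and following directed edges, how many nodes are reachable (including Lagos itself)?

19

BFS from Lagos visits: Lagos, Sofia, Tunis, Oslo, Minsk, Doha, Rabat, Accra, Delhi, Vilnius, Cairo, Bogota, Tokyo, Paris, Perth, Lima, Dubai, Kyoto, Quito
Reachable nodes: 19 of 23 total.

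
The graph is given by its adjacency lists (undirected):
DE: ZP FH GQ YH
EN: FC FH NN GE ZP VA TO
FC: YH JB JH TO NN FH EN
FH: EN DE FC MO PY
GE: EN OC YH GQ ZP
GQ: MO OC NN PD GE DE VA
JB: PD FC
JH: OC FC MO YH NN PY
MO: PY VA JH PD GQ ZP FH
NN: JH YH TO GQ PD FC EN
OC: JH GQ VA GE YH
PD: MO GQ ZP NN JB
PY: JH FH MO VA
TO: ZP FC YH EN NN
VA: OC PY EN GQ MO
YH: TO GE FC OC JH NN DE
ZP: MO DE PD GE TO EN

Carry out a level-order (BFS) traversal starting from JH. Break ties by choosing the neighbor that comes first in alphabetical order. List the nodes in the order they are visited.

JH -> FC -> MO -> NN -> OC -> PY -> YH -> EN -> FH -> JB -> TO -> GQ -> PD -> VA -> ZP -> GE -> DE

Visit JH; enqueue FC, MO, NN, OC, PY, YH → queue [FC, MO, NN, OC, PY, YH]
Visit FC; enqueue EN, FH, JB, TO → queue [MO, NN, OC, PY, YH, EN, FH, JB, TO]
Visit MO; enqueue GQ, PD, VA, ZP → queue [NN, OC, PY, YH, EN, FH, JB, TO, GQ, PD, VA, ZP]
Visit NN → queue [OC, PY, YH, EN, FH, JB, TO, GQ, PD, VA, ZP]
Visit OC; enqueue GE → queue [PY, YH, EN, FH, JB, TO, GQ, PD, VA, ZP, GE]
Visit PY → queue [YH, EN, FH, JB, TO, GQ, PD, VA, ZP, GE]
Visit YH; enqueue DE → queue [EN, FH, JB, TO, GQ, PD, VA, ZP, GE, DE]
Visit EN → queue [FH, JB, TO, GQ, PD, VA, ZP, GE, DE]
Visit FH → queue [JB, TO, GQ, PD, VA, ZP, GE, DE]
Visit JB → queue [TO, GQ, PD, VA, ZP, GE, DE]
Visit TO → queue [GQ, PD, VA, ZP, GE, DE]
Visit GQ → queue [PD, VA, ZP, GE, DE]
Visit PD → queue [VA, ZP, GE, DE]
Visit VA → queue [ZP, GE, DE]
Visit ZP → queue [GE, DE]
Visit GE → queue [DE]
Visit DE → queue []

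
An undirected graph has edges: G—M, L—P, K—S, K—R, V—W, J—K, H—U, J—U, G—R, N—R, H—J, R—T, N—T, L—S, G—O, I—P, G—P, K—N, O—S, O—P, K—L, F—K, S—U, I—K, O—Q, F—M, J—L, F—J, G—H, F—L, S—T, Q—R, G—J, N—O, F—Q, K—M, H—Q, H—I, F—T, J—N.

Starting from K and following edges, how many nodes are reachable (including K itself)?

BFS from K visits: K, F, I, J, L, M, N, R, S, Q, T, H, P, G, U, O
Reachable nodes: 16 of 18 total.

16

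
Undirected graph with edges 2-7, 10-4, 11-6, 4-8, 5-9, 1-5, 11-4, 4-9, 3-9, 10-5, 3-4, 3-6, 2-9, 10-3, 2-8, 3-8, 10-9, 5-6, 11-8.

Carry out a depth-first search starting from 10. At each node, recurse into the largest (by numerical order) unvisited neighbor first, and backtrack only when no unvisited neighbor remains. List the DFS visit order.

Visit 10
10 → 9
9 → 5
5 → 6
6 → 11
11 → 8
8 → 4
4 → 3
8 → 2
2 → 7
5 → 1

10, 9, 5, 6, 11, 8, 4, 3, 2, 7, 1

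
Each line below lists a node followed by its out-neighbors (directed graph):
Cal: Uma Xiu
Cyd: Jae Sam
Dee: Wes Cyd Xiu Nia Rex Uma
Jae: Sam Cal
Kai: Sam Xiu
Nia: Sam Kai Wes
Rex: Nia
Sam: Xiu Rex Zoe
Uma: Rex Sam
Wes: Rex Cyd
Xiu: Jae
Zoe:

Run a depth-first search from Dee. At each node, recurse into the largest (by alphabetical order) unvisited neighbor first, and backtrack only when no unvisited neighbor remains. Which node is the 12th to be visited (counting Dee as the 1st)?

Uma

Visit Dee
Dee → Xiu
Xiu → Jae
Jae → Sam
Sam → Zoe
Sam → Rex
Rex → Nia
Nia → Wes
Wes → Cyd
Nia → Kai
Jae → Cal
Cal → Uma

Visit order: Dee, Xiu, Jae, Sam, Zoe, Rex, Nia, Wes, Cyd, Kai, Cal, Uma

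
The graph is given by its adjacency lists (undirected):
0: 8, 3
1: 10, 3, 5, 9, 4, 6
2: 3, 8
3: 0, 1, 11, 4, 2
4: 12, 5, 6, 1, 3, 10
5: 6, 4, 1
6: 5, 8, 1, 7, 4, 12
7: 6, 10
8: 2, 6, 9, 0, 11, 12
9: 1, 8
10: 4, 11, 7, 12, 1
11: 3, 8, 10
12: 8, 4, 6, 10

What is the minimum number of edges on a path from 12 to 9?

Level 0: 12
Level 1: 4, 6, 8, 10
Level 2: 0, 1, 2, 3, 5, 7, 9, 11
9 first appears at level 2.

2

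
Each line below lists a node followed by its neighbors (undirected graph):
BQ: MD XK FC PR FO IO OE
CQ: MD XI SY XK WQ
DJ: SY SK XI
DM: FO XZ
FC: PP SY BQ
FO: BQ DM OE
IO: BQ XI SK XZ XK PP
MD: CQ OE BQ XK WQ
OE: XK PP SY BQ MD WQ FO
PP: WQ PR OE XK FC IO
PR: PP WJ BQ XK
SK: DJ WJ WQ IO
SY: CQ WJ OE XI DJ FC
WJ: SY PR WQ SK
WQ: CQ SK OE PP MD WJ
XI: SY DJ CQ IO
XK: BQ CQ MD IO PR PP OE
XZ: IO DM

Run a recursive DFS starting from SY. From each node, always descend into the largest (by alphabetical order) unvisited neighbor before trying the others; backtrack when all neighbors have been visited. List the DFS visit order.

SY -> XI -> IO -> XZ -> DM -> FO -> OE -> XK -> PR -> WJ -> WQ -> SK -> DJ -> PP -> FC -> BQ -> MD -> CQ

Visit SY
SY → XI
XI → IO
IO → XZ
XZ → DM
DM → FO
FO → OE
OE → XK
XK → PR
PR → WJ
WJ → WQ
WQ → SK
SK → DJ
WQ → PP
PP → FC
FC → BQ
BQ → MD
MD → CQ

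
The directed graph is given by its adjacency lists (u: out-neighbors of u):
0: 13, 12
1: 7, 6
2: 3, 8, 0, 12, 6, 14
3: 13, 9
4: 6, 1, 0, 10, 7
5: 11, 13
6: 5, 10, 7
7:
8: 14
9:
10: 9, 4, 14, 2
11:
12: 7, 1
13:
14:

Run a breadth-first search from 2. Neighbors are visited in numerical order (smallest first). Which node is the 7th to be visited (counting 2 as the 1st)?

Visit 2; enqueue 0, 3, 6, 8, 12, 14 → queue [0, 3, 6, 8, 12, 14]
Visit 0; enqueue 13 → queue [3, 6, 8, 12, 14, 13]
Visit 3; enqueue 9 → queue [6, 8, 12, 14, 13, 9]
Visit 6; enqueue 5, 7, 10 → queue [8, 12, 14, 13, 9, 5, 7, 10]
Visit 8 → queue [12, 14, 13, 9, 5, 7, 10]
Visit 12; enqueue 1 → queue [14, 13, 9, 5, 7, 10, 1]
Visit 14 → queue [13, 9, 5, 7, 10, 1]
Visit 13 → queue [9, 5, 7, 10, 1]
Visit 9 → queue [5, 7, 10, 1]
Visit 5; enqueue 11 → queue [7, 10, 1, 11]
Visit 7 → queue [10, 1, 11]
Visit 10; enqueue 4 → queue [1, 11, 4]
Visit 1 → queue [11, 4]
Visit 11 → queue [4]
Visit 4 → queue []

Visit order: 2, 0, 3, 6, 8, 12, 14, 13, 9, 5, 7, 10, 1, 11, 4

14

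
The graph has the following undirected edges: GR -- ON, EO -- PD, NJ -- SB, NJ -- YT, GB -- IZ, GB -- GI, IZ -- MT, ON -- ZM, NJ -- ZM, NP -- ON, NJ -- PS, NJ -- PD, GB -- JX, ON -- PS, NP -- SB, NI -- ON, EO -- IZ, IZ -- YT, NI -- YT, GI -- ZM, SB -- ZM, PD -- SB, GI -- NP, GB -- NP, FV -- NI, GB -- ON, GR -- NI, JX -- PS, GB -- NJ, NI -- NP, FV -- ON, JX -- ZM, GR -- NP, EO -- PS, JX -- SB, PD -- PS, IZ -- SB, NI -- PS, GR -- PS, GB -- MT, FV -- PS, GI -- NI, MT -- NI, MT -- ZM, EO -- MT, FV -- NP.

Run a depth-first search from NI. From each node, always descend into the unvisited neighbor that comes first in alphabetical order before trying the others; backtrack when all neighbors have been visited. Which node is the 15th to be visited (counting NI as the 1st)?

YT

Visit NI
NI → FV
FV → NP
NP → GB
GB → GI
GI → ZM
ZM → JX
JX → PS
PS → EO
EO → IZ
IZ → MT
IZ → SB
SB → NJ
NJ → PD
NJ → YT
PS → GR
GR → ON

Visit order: NI, FV, NP, GB, GI, ZM, JX, PS, EO, IZ, MT, SB, NJ, PD, YT, GR, ON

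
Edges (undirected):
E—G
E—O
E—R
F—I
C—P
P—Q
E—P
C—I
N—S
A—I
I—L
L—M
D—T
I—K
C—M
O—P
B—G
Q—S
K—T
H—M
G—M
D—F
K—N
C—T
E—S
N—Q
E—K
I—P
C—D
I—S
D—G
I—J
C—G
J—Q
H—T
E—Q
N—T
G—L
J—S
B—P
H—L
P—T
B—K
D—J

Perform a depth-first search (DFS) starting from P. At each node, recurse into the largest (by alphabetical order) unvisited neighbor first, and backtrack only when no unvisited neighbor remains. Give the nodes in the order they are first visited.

P → T → N → S → Q → J → I → L → M → H → G → E → R → O → K → B → D → F → C → A

Visit P
P → T
T → N
N → S
S → Q
Q → J
J → I
I → L
L → M
M → H
M → G
G → E
E → R
E → O
E → K
K → B
G → D
D → F
D → C
I → A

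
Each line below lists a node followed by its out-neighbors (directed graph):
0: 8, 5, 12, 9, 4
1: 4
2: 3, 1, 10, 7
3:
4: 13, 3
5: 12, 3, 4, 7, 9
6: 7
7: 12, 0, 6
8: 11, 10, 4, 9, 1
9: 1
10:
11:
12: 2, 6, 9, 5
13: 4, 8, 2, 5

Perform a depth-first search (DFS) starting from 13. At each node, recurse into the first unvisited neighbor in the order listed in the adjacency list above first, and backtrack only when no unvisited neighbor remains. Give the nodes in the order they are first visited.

13 -> 4 -> 3 -> 8 -> 11 -> 10 -> 9 -> 1 -> 2 -> 7 -> 12 -> 6 -> 5 -> 0

Visit 13
13 → 4
4 → 3
13 → 8
8 → 11
8 → 10
8 → 9
9 → 1
13 → 2
2 → 7
7 → 12
12 → 6
12 → 5
7 → 0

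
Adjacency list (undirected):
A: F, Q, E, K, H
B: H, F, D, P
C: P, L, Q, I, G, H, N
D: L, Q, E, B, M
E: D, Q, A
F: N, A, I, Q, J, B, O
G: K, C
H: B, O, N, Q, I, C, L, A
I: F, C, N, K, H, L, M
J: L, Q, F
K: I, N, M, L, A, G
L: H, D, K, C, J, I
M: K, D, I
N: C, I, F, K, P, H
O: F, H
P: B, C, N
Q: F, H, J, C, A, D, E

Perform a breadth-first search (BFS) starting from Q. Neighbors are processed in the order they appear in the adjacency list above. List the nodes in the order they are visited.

Visit Q; enqueue F, H, J, C, A, D, E → queue [F, H, J, C, A, D, E]
Visit F; enqueue N, I, B, O → queue [H, J, C, A, D, E, N, I, B, O]
Visit H; enqueue L → queue [J, C, A, D, E, N, I, B, O, L]
Visit J → queue [C, A, D, E, N, I, B, O, L]
Visit C; enqueue P, G → queue [A, D, E, N, I, B, O, L, P, G]
Visit A; enqueue K → queue [D, E, N, I, B, O, L, P, G, K]
Visit D; enqueue M → queue [E, N, I, B, O, L, P, G, K, M]
Visit E → queue [N, I, B, O, L, P, G, K, M]
Visit N → queue [I, B, O, L, P, G, K, M]
Visit I → queue [B, O, L, P, G, K, M]
Visit B → queue [O, L, P, G, K, M]
Visit O → queue [L, P, G, K, M]
Visit L → queue [P, G, K, M]
Visit P → queue [G, K, M]
Visit G → queue [K, M]
Visit K → queue [M]
Visit M → queue []

Q, F, H, J, C, A, D, E, N, I, B, O, L, P, G, K, M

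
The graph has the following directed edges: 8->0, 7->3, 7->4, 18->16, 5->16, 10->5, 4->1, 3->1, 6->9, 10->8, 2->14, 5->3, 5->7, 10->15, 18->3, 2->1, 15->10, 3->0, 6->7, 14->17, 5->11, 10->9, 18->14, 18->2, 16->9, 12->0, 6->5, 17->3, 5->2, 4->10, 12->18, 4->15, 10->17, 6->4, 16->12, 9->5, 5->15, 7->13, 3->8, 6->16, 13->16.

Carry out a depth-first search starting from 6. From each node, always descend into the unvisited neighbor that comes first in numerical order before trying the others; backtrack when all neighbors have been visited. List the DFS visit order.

Visit 6
6 → 4
4 → 1
4 → 10
10 → 5
5 → 2
2 → 14
14 → 17
17 → 3
3 → 0
3 → 8
5 → 7
7 → 13
13 → 16
16 → 9
16 → 12
12 → 18
5 → 11
5 → 15

6 → 4 → 1 → 10 → 5 → 2 → 14 → 17 → 3 → 0 → 8 → 7 → 13 → 16 → 9 → 12 → 18 → 11 → 15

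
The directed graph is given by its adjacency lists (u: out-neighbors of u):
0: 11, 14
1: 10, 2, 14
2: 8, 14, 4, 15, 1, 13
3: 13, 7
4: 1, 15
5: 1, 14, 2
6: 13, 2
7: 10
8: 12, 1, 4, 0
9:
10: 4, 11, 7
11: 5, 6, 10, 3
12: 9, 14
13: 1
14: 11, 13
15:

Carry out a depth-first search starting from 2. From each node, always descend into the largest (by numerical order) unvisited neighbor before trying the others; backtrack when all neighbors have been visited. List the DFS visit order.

Visit 2
2 → 15
2 → 14
14 → 13
13 → 1
1 → 10
10 → 11
11 → 6
11 → 5
11 → 3
3 → 7
10 → 4
2 → 8
8 → 12
12 → 9
8 → 0

2 -> 15 -> 14 -> 13 -> 1 -> 10 -> 11 -> 6 -> 5 -> 3 -> 7 -> 4 -> 8 -> 12 -> 9 -> 0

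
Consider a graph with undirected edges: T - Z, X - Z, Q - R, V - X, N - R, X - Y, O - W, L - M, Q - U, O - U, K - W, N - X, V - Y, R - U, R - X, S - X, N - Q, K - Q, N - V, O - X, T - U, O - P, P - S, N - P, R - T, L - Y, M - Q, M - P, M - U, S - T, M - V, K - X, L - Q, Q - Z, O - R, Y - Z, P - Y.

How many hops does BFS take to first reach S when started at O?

2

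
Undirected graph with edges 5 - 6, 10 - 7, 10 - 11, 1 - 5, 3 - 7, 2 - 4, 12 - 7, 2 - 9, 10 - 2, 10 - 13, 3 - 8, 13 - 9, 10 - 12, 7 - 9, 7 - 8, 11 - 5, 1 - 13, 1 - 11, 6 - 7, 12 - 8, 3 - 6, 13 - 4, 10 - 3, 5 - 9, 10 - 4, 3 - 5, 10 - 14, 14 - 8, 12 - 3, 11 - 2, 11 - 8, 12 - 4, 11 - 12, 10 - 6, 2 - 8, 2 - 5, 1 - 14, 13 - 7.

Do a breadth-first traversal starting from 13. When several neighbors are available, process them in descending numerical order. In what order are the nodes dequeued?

13 10 9 7 4 1 14 12 11 6 3 2 5 8

Visit 13; enqueue 10, 9, 7, 4, 1 → queue [10, 9, 7, 4, 1]
Visit 10; enqueue 14, 12, 11, 6, 3, 2 → queue [9, 7, 4, 1, 14, 12, 11, 6, 3, 2]
Visit 9; enqueue 5 → queue [7, 4, 1, 14, 12, 11, 6, 3, 2, 5]
Visit 7; enqueue 8 → queue [4, 1, 14, 12, 11, 6, 3, 2, 5, 8]
Visit 4 → queue [1, 14, 12, 11, 6, 3, 2, 5, 8]
Visit 1 → queue [14, 12, 11, 6, 3, 2, 5, 8]
Visit 14 → queue [12, 11, 6, 3, 2, 5, 8]
Visit 12 → queue [11, 6, 3, 2, 5, 8]
Visit 11 → queue [6, 3, 2, 5, 8]
Visit 6 → queue [3, 2, 5, 8]
Visit 3 → queue [2, 5, 8]
Visit 2 → queue [5, 8]
Visit 5 → queue [8]
Visit 8 → queue []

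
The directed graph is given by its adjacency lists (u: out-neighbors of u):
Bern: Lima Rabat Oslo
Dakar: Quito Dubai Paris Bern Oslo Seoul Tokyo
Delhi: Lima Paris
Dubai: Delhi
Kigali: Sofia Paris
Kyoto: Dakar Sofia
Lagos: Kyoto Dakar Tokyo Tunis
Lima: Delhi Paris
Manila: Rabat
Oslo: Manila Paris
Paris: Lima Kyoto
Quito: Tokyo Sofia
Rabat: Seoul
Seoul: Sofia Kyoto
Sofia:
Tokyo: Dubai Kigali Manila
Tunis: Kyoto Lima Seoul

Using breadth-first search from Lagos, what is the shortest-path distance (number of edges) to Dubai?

2

Level 0: Lagos
Level 1: Dakar, Kyoto, Tokyo, Tunis
Level 2: Bern, Dubai, Kigali, Lima, Manila, Oslo, Paris, Quito, Seoul, Sofia
Level 3: Delhi, Rabat
Dubai first appears at level 2.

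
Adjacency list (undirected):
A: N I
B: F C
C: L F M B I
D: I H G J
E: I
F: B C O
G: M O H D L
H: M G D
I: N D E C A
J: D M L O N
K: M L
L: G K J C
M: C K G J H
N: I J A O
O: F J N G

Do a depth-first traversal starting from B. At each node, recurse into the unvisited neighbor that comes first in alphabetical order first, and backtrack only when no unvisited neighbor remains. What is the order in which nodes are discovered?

B, C, F, O, G, D, H, M, J, L, K, N, A, I, E

Visit B
B → C
C → F
F → O
O → G
G → D
D → H
H → M
M → J
J → L
L → K
J → N
N → A
A → I
I → E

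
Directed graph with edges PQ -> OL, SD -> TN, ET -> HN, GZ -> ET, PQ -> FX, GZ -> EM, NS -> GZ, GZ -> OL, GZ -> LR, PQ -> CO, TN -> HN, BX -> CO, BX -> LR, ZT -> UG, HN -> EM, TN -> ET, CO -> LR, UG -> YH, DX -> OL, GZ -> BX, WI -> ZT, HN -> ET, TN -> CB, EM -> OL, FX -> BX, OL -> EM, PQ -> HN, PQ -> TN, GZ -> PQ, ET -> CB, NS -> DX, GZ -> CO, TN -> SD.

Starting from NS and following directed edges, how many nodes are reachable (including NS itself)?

15

BFS from NS visits: NS, DX, GZ, OL, BX, CO, EM, ET, LR, PQ, CB, HN, FX, TN, SD
Reachable nodes: 15 of 19 total.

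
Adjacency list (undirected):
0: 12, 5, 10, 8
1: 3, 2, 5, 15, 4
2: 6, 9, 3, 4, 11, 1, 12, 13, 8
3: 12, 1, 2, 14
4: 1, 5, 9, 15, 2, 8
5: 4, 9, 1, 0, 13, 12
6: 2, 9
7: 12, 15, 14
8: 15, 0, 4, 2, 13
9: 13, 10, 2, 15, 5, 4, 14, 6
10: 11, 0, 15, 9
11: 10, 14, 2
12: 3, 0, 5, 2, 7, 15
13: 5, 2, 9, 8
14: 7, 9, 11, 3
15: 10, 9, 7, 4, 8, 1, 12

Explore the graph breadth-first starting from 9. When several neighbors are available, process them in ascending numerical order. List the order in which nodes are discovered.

Visit 9; enqueue 2, 4, 5, 6, 10, 13, 14, 15 → queue [2, 4, 5, 6, 10, 13, 14, 15]
Visit 2; enqueue 1, 3, 8, 11, 12 → queue [4, 5, 6, 10, 13, 14, 15, 1, 3, 8, 11, 12]
Visit 4 → queue [5, 6, 10, 13, 14, 15, 1, 3, 8, 11, 12]
Visit 5; enqueue 0 → queue [6, 10, 13, 14, 15, 1, 3, 8, 11, 12, 0]
Visit 6 → queue [10, 13, 14, 15, 1, 3, 8, 11, 12, 0]
Visit 10 → queue [13, 14, 15, 1, 3, 8, 11, 12, 0]
Visit 13 → queue [14, 15, 1, 3, 8, 11, 12, 0]
Visit 14; enqueue 7 → queue [15, 1, 3, 8, 11, 12, 0, 7]
Visit 15 → queue [1, 3, 8, 11, 12, 0, 7]
Visit 1 → queue [3, 8, 11, 12, 0, 7]
Visit 3 → queue [8, 11, 12, 0, 7]
Visit 8 → queue [11, 12, 0, 7]
Visit 11 → queue [12, 0, 7]
Visit 12 → queue [0, 7]
Visit 0 → queue [7]
Visit 7 → queue []

9, 2, 4, 5, 6, 10, 13, 14, 15, 1, 3, 8, 11, 12, 0, 7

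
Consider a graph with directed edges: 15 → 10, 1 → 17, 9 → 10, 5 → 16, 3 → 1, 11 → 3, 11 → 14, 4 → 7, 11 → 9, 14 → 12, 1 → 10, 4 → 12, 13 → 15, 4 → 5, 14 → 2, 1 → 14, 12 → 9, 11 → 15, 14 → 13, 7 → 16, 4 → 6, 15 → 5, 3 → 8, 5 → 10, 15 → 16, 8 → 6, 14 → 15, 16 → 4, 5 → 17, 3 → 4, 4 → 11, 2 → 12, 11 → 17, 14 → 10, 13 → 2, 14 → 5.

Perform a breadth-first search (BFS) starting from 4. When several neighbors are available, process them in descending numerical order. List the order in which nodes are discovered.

4 12 11 7 6 5 9 17 15 14 3 16 10 13 2 8 1

Visit 4; enqueue 12, 11, 7, 6, 5 → queue [12, 11, 7, 6, 5]
Visit 12; enqueue 9 → queue [11, 7, 6, 5, 9]
Visit 11; enqueue 17, 15, 14, 3 → queue [7, 6, 5, 9, 17, 15, 14, 3]
Visit 7; enqueue 16 → queue [6, 5, 9, 17, 15, 14, 3, 16]
Visit 6 → queue [5, 9, 17, 15, 14, 3, 16]
Visit 5; enqueue 10 → queue [9, 17, 15, 14, 3, 16, 10]
Visit 9 → queue [17, 15, 14, 3, 16, 10]
Visit 17 → queue [15, 14, 3, 16, 10]
Visit 15 → queue [14, 3, 16, 10]
Visit 14; enqueue 13, 2 → queue [3, 16, 10, 13, 2]
Visit 3; enqueue 8, 1 → queue [16, 10, 13, 2, 8, 1]
Visit 16 → queue [10, 13, 2, 8, 1]
Visit 10 → queue [13, 2, 8, 1]
Visit 13 → queue [2, 8, 1]
Visit 2 → queue [8, 1]
Visit 8 → queue [1]
Visit 1 → queue []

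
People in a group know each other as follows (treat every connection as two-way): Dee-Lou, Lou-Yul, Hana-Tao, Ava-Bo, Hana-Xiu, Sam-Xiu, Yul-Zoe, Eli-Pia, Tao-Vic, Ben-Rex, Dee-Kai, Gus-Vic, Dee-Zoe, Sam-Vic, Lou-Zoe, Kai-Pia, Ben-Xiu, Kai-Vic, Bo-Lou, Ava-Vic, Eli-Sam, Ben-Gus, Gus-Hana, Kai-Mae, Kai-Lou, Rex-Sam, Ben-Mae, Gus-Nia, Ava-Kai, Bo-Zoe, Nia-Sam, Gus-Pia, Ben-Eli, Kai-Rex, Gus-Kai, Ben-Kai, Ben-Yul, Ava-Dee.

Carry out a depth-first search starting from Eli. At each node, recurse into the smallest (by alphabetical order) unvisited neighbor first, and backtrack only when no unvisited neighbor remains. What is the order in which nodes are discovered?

Eli, Ben, Gus, Hana, Tao, Vic, Ava, Bo, Lou, Dee, Kai, Mae, Pia, Rex, Sam, Nia, Xiu, Zoe, Yul

Visit Eli
Eli → Ben
Ben → Gus
Gus → Hana
Hana → Tao
Tao → Vic
Vic → Ava
Ava → Bo
Bo → Lou
Lou → Dee
Dee → Kai
Kai → Mae
Kai → Pia
Kai → Rex
Rex → Sam
Sam → Nia
Sam → Xiu
Dee → Zoe
Zoe → Yul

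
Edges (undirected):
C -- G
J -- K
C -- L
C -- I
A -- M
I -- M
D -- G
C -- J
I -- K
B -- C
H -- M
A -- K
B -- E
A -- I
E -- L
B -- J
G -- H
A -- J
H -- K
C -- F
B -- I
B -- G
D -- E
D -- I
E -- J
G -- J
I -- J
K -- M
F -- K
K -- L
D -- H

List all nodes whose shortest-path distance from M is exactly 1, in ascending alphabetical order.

A, H, I, K

Level 0: M
Level 1: A, H, I, K
Level 2: B, C, D, F, G, J, L
Level 3: E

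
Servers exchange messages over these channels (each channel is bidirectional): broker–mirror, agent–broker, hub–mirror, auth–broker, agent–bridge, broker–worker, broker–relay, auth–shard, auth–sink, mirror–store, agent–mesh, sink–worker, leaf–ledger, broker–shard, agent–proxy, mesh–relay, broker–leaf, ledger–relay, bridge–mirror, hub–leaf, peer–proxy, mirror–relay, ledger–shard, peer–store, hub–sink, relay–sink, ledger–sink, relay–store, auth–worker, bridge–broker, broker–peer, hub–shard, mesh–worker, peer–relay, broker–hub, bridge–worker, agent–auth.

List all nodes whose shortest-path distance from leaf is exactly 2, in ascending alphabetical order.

Level 0: leaf
Level 1: broker, hub, ledger
Level 2: agent, auth, bridge, mirror, peer, relay, shard, sink, worker
Level 3: mesh, proxy, store

agent, auth, bridge, mirror, peer, relay, shard, sink, worker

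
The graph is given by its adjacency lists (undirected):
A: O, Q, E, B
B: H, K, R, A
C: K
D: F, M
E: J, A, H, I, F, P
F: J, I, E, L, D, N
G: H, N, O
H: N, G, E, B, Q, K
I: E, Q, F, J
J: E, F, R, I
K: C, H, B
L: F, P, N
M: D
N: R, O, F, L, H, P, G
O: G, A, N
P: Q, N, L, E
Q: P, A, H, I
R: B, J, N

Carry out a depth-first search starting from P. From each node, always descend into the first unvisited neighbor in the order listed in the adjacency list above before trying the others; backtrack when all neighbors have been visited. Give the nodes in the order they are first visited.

P -> Q -> A -> O -> G -> H -> N -> R -> B -> K -> C -> J -> E -> I -> F -> L -> D -> M

Visit P
P → Q
Q → A
A → O
O → G
G → H
H → N
N → R
R → B
B → K
K → C
R → J
J → E
E → I
I → F
F → L
F → D
D → M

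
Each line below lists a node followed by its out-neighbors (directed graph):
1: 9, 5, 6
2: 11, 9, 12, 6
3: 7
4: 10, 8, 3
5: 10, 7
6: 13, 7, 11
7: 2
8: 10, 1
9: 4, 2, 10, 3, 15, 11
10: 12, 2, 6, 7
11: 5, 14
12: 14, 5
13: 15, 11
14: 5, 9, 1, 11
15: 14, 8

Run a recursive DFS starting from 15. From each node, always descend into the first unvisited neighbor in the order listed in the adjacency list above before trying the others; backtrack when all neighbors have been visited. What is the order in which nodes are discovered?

Visit 15
15 → 14
14 → 5
5 → 10
10 → 12
10 → 2
2 → 11
2 → 9
9 → 4
4 → 8
8 → 1
1 → 6
6 → 13
6 → 7
4 → 3

15 → 14 → 5 → 10 → 12 → 2 → 11 → 9 → 4 → 8 → 1 → 6 → 13 → 7 → 3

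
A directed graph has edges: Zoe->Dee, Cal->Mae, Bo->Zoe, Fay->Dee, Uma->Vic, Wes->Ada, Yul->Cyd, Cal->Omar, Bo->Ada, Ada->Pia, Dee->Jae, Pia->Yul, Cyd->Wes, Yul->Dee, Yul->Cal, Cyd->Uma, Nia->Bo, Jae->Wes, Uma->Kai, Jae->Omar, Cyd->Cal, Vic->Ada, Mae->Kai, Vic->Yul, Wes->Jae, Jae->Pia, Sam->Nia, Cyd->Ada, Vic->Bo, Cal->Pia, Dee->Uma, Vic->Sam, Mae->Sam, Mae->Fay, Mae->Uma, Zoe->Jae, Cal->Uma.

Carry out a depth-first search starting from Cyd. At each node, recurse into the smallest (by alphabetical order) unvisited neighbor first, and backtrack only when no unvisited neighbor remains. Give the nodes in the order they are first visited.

Cyd → Ada → Pia → Yul → Cal → Mae → Fay → Dee → Jae → Omar → Wes → Uma → Kai → Vic → Bo → Zoe → Sam → Nia

Visit Cyd
Cyd → Ada
Ada → Pia
Pia → Yul
Yul → Cal
Cal → Mae
Mae → Fay
Fay → Dee
Dee → Jae
Jae → Omar
Jae → Wes
Dee → Uma
Uma → Kai
Uma → Vic
Vic → Bo
Bo → Zoe
Vic → Sam
Sam → Nia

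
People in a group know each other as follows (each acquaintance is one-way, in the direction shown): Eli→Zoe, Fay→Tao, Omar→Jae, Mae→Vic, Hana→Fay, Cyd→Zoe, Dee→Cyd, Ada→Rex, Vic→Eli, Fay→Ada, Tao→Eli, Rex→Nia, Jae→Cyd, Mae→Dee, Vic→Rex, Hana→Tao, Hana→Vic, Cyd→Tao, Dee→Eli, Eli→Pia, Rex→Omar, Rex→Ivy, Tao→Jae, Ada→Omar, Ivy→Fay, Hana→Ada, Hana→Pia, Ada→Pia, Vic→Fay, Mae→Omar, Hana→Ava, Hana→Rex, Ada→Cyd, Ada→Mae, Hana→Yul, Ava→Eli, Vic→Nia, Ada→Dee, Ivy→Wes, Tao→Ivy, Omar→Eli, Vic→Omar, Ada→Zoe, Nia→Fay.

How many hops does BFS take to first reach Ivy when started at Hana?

Level 0: Hana
Level 1: Ada, Ava, Fay, Pia, Rex, Tao, Vic, Yul
Level 2: Cyd, Dee, Eli, Ivy, Jae, Mae, Nia, Omar, Zoe
Level 3: Wes
Ivy first appears at level 2.

2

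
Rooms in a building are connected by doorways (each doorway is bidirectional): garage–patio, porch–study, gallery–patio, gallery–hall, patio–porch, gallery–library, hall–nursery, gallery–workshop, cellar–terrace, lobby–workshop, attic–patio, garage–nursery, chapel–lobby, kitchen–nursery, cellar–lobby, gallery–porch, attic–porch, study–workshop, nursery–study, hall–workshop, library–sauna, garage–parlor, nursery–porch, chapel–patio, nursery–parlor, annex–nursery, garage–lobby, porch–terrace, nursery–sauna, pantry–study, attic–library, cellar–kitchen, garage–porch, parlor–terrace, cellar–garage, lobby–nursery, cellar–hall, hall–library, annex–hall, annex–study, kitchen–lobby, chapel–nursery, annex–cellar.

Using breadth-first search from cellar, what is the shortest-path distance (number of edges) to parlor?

2

Level 0: cellar
Level 1: annex, garage, hall, kitchen, lobby, terrace
Level 2: chapel, gallery, library, nursery, parlor, patio, porch, study, workshop
Level 3: attic, pantry, sauna
parlor first appears at level 2.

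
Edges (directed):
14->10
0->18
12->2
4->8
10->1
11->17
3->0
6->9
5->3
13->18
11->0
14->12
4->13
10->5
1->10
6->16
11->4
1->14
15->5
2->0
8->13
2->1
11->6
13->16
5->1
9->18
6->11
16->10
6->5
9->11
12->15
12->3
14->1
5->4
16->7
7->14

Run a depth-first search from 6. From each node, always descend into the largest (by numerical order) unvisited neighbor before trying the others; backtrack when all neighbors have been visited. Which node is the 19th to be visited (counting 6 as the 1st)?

Visit 6
6 → 16
16 → 10
10 → 5
5 → 4
4 → 13
13 → 18
4 → 8
5 → 3
3 → 0
5 → 1
1 → 14
14 → 12
12 → 15
12 → 2
16 → 7
6 → 11
11 → 17
6 → 9

Visit order: 6, 16, 10, 5, 4, 13, 18, 8, 3, 0, 1, 14, 12, 15, 2, 7, 11, 17, 9

9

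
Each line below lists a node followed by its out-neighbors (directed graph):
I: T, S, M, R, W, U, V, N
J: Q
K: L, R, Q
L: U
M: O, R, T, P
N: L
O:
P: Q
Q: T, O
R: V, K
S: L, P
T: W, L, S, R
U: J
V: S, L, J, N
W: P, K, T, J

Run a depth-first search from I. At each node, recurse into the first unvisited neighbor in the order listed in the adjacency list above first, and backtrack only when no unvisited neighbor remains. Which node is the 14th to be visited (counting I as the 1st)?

N

Visit I
I → T
T → W
W → P
P → Q
Q → O
W → K
K → L
L → U
U → J
K → R
R → V
V → S
V → N
I → M

Visit order: I, T, W, P, Q, O, K, L, U, J, R, V, S, N, M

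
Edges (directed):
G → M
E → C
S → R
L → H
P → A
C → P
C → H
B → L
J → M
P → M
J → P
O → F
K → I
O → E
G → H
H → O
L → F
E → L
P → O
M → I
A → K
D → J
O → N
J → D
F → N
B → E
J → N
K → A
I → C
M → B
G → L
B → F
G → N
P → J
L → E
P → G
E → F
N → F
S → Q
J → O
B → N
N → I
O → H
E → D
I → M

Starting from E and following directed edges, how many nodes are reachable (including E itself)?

BFS from E visits: E, L, F, D, C, H, N, J, P, O, I, M, G, A, B, K
Reachable nodes: 16 of 19 total.

16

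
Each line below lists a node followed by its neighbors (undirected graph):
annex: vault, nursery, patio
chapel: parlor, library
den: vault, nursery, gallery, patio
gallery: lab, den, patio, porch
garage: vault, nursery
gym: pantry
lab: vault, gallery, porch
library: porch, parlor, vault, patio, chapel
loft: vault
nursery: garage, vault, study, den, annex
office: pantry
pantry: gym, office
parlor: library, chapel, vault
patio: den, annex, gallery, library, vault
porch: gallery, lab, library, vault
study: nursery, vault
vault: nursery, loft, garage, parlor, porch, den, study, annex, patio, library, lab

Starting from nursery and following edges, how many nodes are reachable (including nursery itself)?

14

BFS from nursery visits: nursery, garage, vault, study, den, annex, loft, parlor, porch, patio, library, lab, gallery, chapel
Reachable nodes: 14 of 17 total.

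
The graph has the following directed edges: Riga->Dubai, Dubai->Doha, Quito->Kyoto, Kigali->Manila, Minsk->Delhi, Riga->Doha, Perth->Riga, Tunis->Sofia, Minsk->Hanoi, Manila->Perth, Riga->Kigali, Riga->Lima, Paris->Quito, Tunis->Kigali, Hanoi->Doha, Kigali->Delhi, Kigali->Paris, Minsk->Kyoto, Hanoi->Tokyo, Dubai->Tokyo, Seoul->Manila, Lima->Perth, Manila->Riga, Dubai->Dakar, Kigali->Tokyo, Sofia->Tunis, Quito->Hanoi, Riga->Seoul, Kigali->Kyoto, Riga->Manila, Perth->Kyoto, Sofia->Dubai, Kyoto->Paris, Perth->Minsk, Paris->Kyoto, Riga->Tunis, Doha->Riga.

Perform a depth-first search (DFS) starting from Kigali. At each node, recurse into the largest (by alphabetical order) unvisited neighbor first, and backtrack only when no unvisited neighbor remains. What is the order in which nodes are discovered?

Kigali -> Tokyo -> Paris -> Quito -> Kyoto -> Hanoi -> Doha -> Riga -> Tunis -> Sofia -> Dubai -> Dakar -> Seoul -> Manila -> Perth -> Minsk -> Delhi -> Lima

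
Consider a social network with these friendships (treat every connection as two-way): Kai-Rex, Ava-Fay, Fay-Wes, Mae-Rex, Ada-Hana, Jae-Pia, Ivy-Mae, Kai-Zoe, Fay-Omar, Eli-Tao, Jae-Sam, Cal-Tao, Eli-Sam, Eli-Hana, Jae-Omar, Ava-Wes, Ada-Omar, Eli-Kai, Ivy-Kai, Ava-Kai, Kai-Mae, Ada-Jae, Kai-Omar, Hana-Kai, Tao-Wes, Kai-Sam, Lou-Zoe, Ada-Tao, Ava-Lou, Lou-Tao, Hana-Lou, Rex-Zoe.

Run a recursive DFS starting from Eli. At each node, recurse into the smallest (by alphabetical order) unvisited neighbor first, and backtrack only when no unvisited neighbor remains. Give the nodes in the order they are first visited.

Eli Hana Ada Jae Omar Fay Ava Kai Ivy Mae Rex Zoe Lou Tao Cal Wes Sam Pia

Visit Eli
Eli → Hana
Hana → Ada
Ada → Jae
Jae → Omar
Omar → Fay
Fay → Ava
Ava → Kai
Kai → Ivy
Ivy → Mae
Mae → Rex
Rex → Zoe
Zoe → Lou
Lou → Tao
Tao → Cal
Tao → Wes
Kai → Sam
Jae → Pia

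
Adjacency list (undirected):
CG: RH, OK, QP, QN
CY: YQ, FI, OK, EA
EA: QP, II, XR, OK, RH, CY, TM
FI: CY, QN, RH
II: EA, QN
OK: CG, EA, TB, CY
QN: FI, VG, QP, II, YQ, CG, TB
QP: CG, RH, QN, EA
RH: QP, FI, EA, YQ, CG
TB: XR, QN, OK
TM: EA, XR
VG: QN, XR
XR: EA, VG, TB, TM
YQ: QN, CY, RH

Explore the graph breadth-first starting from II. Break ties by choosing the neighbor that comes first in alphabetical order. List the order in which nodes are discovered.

Visit II; enqueue EA, QN → queue [EA, QN]
Visit EA; enqueue CY, OK, QP, RH, TM, XR → queue [QN, CY, OK, QP, RH, TM, XR]
Visit QN; enqueue CG, FI, TB, VG, YQ → queue [CY, OK, QP, RH, TM, XR, CG, FI, TB, VG, YQ]
Visit CY → queue [OK, QP, RH, TM, XR, CG, FI, TB, VG, YQ]
Visit OK → queue [QP, RH, TM, XR, CG, FI, TB, VG, YQ]
Visit QP → queue [RH, TM, XR, CG, FI, TB, VG, YQ]
Visit RH → queue [TM, XR, CG, FI, TB, VG, YQ]
Visit TM → queue [XR, CG, FI, TB, VG, YQ]
Visit XR → queue [CG, FI, TB, VG, YQ]
Visit CG → queue [FI, TB, VG, YQ]
Visit FI → queue [TB, VG, YQ]
Visit TB → queue [VG, YQ]
Visit VG → queue [YQ]
Visit YQ → queue []

II, EA, QN, CY, OK, QP, RH, TM, XR, CG, FI, TB, VG, YQ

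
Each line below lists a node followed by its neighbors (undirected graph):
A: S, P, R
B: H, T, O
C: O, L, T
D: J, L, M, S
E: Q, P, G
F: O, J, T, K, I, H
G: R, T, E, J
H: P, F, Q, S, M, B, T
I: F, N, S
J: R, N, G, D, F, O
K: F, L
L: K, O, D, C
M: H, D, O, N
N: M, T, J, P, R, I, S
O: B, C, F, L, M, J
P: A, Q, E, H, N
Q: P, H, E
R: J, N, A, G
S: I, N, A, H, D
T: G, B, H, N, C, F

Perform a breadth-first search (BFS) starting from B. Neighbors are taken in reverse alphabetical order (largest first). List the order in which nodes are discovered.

B, T, O, H, N, G, F, C, M, L, J, S, Q, P, R, I, E, K, D, A

Visit B; enqueue T, O, H → queue [T, O, H]
Visit T; enqueue N, G, F, C → queue [O, H, N, G, F, C]
Visit O; enqueue M, L, J → queue [H, N, G, F, C, M, L, J]
Visit H; enqueue S, Q, P → queue [N, G, F, C, M, L, J, S, Q, P]
Visit N; enqueue R, I → queue [G, F, C, M, L, J, S, Q, P, R, I]
Visit G; enqueue E → queue [F, C, M, L, J, S, Q, P, R, I, E]
Visit F; enqueue K → queue [C, M, L, J, S, Q, P, R, I, E, K]
Visit C → queue [M, L, J, S, Q, P, R, I, E, K]
Visit M; enqueue D → queue [L, J, S, Q, P, R, I, E, K, D]
Visit L → queue [J, S, Q, P, R, I, E, K, D]
Visit J → queue [S, Q, P, R, I, E, K, D]
Visit S; enqueue A → queue [Q, P, R, I, E, K, D, A]
Visit Q → queue [P, R, I, E, K, D, A]
Visit P → queue [R, I, E, K, D, A]
Visit R → queue [I, E, K, D, A]
Visit I → queue [E, K, D, A]
Visit E → queue [K, D, A]
Visit K → queue [D, A]
Visit D → queue [A]
Visit A → queue []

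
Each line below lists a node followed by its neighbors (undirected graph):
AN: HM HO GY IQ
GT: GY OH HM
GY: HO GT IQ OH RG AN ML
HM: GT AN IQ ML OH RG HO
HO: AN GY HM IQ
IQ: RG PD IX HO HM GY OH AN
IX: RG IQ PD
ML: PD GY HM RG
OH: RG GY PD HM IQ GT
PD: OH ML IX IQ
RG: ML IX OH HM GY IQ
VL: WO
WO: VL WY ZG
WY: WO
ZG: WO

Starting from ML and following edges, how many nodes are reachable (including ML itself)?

BFS from ML visits: ML, RG, PD, HM, GY, OH, IX, IQ, HO, GT, AN
Reachable nodes: 11 of 15 total.

11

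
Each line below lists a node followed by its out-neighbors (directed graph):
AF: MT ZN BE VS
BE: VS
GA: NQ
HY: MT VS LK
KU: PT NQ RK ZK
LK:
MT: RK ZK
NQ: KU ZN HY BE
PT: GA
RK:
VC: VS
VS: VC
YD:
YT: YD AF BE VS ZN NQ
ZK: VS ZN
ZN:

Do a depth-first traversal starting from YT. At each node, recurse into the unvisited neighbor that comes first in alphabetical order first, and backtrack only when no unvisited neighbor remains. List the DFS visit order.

YT, AF, BE, VS, VC, MT, RK, ZK, ZN, NQ, HY, LK, KU, PT, GA, YD

Visit YT
YT → AF
AF → BE
BE → VS
VS → VC
AF → MT
MT → RK
MT → ZK
ZK → ZN
YT → NQ
NQ → HY
HY → LK
NQ → KU
KU → PT
PT → GA
YT → YD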